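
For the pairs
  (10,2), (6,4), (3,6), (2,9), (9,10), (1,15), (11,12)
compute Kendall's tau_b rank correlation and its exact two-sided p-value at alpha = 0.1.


Step 1: Enumerate the 21 unordered pairs (i,j) with i<j and classify each by sign(x_j-x_i) * sign(y_j-y_i).
  (1,2):dx=-4,dy=+2->D; (1,3):dx=-7,dy=+4->D; (1,4):dx=-8,dy=+7->D; (1,5):dx=-1,dy=+8->D
  (1,6):dx=-9,dy=+13->D; (1,7):dx=+1,dy=+10->C; (2,3):dx=-3,dy=+2->D; (2,4):dx=-4,dy=+5->D
  (2,5):dx=+3,dy=+6->C; (2,6):dx=-5,dy=+11->D; (2,7):dx=+5,dy=+8->C; (3,4):dx=-1,dy=+3->D
  (3,5):dx=+6,dy=+4->C; (3,6):dx=-2,dy=+9->D; (3,7):dx=+8,dy=+6->C; (4,5):dx=+7,dy=+1->C
  (4,6):dx=-1,dy=+6->D; (4,7):dx=+9,dy=+3->C; (5,6):dx=-8,dy=+5->D; (5,7):dx=+2,dy=+2->C
  (6,7):dx=+10,dy=-3->D
Step 2: C = 8, D = 13, total pairs = 21.
Step 3: tau = (C - D)/(n(n-1)/2) = (8 - 13)/21 = -0.238095.
Step 4: Exact two-sided p-value (enumerate n! = 5040 permutations of y under H0): p = 0.561905.
Step 5: alpha = 0.1. fail to reject H0.

tau_b = -0.2381 (C=8, D=13), p = 0.561905, fail to reject H0.


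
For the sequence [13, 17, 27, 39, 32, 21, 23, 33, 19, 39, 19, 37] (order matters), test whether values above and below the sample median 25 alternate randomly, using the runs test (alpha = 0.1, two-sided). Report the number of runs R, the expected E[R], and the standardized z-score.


Step 1: Compute median = 25; label A = above, B = below.
Labels in order: BBAAABBABABA  (n_A = 6, n_B = 6)
Step 2: Count runs R = 8.
Step 3: Under H0 (random ordering), E[R] = 2*n_A*n_B/(n_A+n_B) + 1 = 2*6*6/12 + 1 = 7.0000.
        Var[R] = 2*n_A*n_B*(2*n_A*n_B - n_A - n_B) / ((n_A+n_B)^2 * (n_A+n_B-1)) = 4320/1584 = 2.7273.
        SD[R] = 1.6514.
Step 4: Continuity-corrected z = (R - 0.5 - E[R]) / SD[R] = (8 - 0.5 - 7.0000) / 1.6514 = 0.3028.
Step 5: Two-sided p-value via normal approximation = 2*(1 - Phi(|z|)) = 0.762069.
Step 6: alpha = 0.1. fail to reject H0.

R = 8, z = 0.3028, p = 0.762069, fail to reject H0.


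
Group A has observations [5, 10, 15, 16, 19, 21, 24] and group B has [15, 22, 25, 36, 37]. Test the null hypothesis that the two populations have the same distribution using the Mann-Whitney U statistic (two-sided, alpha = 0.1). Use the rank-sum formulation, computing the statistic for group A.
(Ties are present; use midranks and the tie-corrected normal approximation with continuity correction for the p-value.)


Step 1: Combine and sort all 12 observations; assign midranks.
sorted (value, group): (5,X), (10,X), (15,X), (15,Y), (16,X), (19,X), (21,X), (22,Y), (24,X), (25,Y), (36,Y), (37,Y)
ranks: 5->1, 10->2, 15->3.5, 15->3.5, 16->5, 19->6, 21->7, 22->8, 24->9, 25->10, 36->11, 37->12
Step 2: Rank sum for X: R1 = 1 + 2 + 3.5 + 5 + 6 + 7 + 9 = 33.5.
Step 3: U_X = R1 - n1(n1+1)/2 = 33.5 - 7*8/2 = 33.5 - 28 = 5.5.
       U_Y = n1*n2 - U_X = 35 - 5.5 = 29.5.
Step 4: Ties are present, so use the tie-corrected normal approximation (with continuity correction) for the p-value.
Step 5: p-value = 0.061363; compare to alpha = 0.1. reject H0.

U_X = 5.5, p = 0.061363, reject H0 at alpha = 0.1.


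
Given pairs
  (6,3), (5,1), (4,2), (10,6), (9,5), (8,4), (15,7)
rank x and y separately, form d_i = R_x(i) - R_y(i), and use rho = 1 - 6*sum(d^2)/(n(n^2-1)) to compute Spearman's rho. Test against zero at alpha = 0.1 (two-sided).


Step 1: Rank x and y separately (midranks; no ties here).
rank(x): 6->3, 5->2, 4->1, 10->6, 9->5, 8->4, 15->7
rank(y): 3->3, 1->1, 2->2, 6->6, 5->5, 4->4, 7->7
Step 2: d_i = R_x(i) - R_y(i); compute d_i^2.
  (3-3)^2=0, (2-1)^2=1, (1-2)^2=1, (6-6)^2=0, (5-5)^2=0, (4-4)^2=0, (7-7)^2=0
sum(d^2) = 2.
Step 3: rho = 1 - 6*2 / (7*(7^2 - 1)) = 1 - 12/336 = 0.964286.
Step 4: Under H0, t = rho * sqrt((n-2)/(1-rho^2)) = 8.1408 ~ t(5).
Step 5: Two-sided p-value from the t-distribution with 5 df = 0.000454.
Step 6: alpha = 0.1. reject H0.

rho = 0.9643, p = 0.000454, reject H0 at alpha = 0.1.


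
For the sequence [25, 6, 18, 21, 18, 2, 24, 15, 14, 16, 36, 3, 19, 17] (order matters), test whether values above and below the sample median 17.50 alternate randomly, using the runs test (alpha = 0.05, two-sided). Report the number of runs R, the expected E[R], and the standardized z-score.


Step 1: Compute median = 17.50; label A = above, B = below.
Labels in order: ABAAABABBBABAB  (n_A = 7, n_B = 7)
Step 2: Count runs R = 10.
Step 3: Under H0 (random ordering), E[R] = 2*n_A*n_B/(n_A+n_B) + 1 = 2*7*7/14 + 1 = 8.0000.
        Var[R] = 2*n_A*n_B*(2*n_A*n_B - n_A - n_B) / ((n_A+n_B)^2 * (n_A+n_B-1)) = 8232/2548 = 3.2308.
        SD[R] = 1.7974.
Step 4: Continuity-corrected z = (R - 0.5 - E[R]) / SD[R] = (10 - 0.5 - 8.0000) / 1.7974 = 0.8345.
Step 5: Two-sided p-value via normal approximation = 2*(1 - Phi(|z|)) = 0.403986.
Step 6: alpha = 0.05. fail to reject H0.

R = 10, z = 0.8345, p = 0.403986, fail to reject H0.


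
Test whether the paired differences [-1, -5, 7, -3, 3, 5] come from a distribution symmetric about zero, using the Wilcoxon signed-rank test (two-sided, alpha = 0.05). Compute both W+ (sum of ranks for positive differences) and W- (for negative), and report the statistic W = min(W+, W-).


Step 1: Drop any zero differences (none here) and take |d_i|.
|d| = [1, 5, 7, 3, 3, 5]
Step 2: Midrank |d_i| (ties get averaged ranks).
ranks: |1|->1, |5|->4.5, |7|->6, |3|->2.5, |3|->2.5, |5|->4.5
Step 3: Attach original signs; sum ranks with positive sign and with negative sign.
W+ = 6 + 2.5 + 4.5 = 13
W- = 1 + 4.5 + 2.5 = 8
(Check: W+ + W- = 21 should equal n(n+1)/2 = 21.)
Step 4: Test statistic W = min(W+, W-) = 8.
Step 5: Ties in |d|, so use the tie-corrected normal approximation.
        E[W] = n(n+1)/4 = 6*7/4 = 10.5.
        Tie groups: |d|=3 (t=2), |d|=5 (t=2); sum(t^3 - t) = 12.
        Var[W] = n(n+1)(2n+1)/24 - sum(t^3-t)/48 = 546/24 - 12/48 = 22.5.
        z = (W - E[W]) / sqrt(Var[W]) = (8 - 10.5) / 4.7434 = -0.5270.
        Two-sided p = 2*Phi(z) = 0.598161.
Step 6: alpha = 0.05. fail to reject H0.

W+ = 13, W- = 8, W = min = 8, p = 0.598161, fail to reject H0.


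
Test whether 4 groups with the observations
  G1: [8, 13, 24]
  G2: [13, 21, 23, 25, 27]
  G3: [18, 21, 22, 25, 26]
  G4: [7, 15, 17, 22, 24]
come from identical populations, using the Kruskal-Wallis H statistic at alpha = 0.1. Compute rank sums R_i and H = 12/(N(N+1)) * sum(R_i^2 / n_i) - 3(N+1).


Step 1: Combine all N = 18 observations and assign midranks.
sorted (value, group, rank): (7,G4,1), (8,G1,2), (13,G1,3.5), (13,G2,3.5), (15,G4,5), (17,G4,6), (18,G3,7), (21,G2,8.5), (21,G3,8.5), (22,G3,10.5), (22,G4,10.5), (23,G2,12), (24,G1,13.5), (24,G4,13.5), (25,G2,15.5), (25,G3,15.5), (26,G3,17), (27,G2,18)
Step 2: Sum ranks within each group.
R_1 = 19 (n_1 = 3)
R_2 = 57.5 (n_2 = 5)
R_3 = 58.5 (n_3 = 5)
R_4 = 36 (n_4 = 5)
Step 3: H = 12/(N(N+1)) * sum(R_i^2/n_i) - 3(N+1)
     = 12/(18*19) * (19^2/3 + 57.5^2/5 + 58.5^2/5 + 36^2/5) - 3*19
     = 0.035088 * 1725.23 - 57
     = 3.534503.
Step 4: Ties present; correction factor C = 1 - 30/(18^3 - 18) = 0.994840. Corrected H = 3.534503 / 0.994840 = 3.552835.
Step 5: Under H0, H ~ chi^2(3); p-value = 0.313974.
Step 6: alpha = 0.1. fail to reject H0.

H = 3.5528, df = 3, p = 0.313974, fail to reject H0.


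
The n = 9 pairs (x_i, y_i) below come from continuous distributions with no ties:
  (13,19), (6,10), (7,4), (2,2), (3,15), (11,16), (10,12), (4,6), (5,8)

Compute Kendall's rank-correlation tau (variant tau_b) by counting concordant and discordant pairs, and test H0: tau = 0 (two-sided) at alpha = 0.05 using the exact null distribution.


Step 1: Enumerate the 36 unordered pairs (i,j) with i<j and classify each by sign(x_j-x_i) * sign(y_j-y_i).
  (1,2):dx=-7,dy=-9->C; (1,3):dx=-6,dy=-15->C; (1,4):dx=-11,dy=-17->C; (1,5):dx=-10,dy=-4->C
  (1,6):dx=-2,dy=-3->C; (1,7):dx=-3,dy=-7->C; (1,8):dx=-9,dy=-13->C; (1,9):dx=-8,dy=-11->C
  (2,3):dx=+1,dy=-6->D; (2,4):dx=-4,dy=-8->C; (2,5):dx=-3,dy=+5->D; (2,6):dx=+5,dy=+6->C
  (2,7):dx=+4,dy=+2->C; (2,8):dx=-2,dy=-4->C; (2,9):dx=-1,dy=-2->C; (3,4):dx=-5,dy=-2->C
  (3,5):dx=-4,dy=+11->D; (3,6):dx=+4,dy=+12->C; (3,7):dx=+3,dy=+8->C; (3,8):dx=-3,dy=+2->D
  (3,9):dx=-2,dy=+4->D; (4,5):dx=+1,dy=+13->C; (4,6):dx=+9,dy=+14->C; (4,7):dx=+8,dy=+10->C
  (4,8):dx=+2,dy=+4->C; (4,9):dx=+3,dy=+6->C; (5,6):dx=+8,dy=+1->C; (5,7):dx=+7,dy=-3->D
  (5,8):dx=+1,dy=-9->D; (5,9):dx=+2,dy=-7->D; (6,7):dx=-1,dy=-4->C; (6,8):dx=-7,dy=-10->C
  (6,9):dx=-6,dy=-8->C; (7,8):dx=-6,dy=-6->C; (7,9):dx=-5,dy=-4->C; (8,9):dx=+1,dy=+2->C
Step 2: C = 28, D = 8, total pairs = 36.
Step 3: tau = (C - D)/(n(n-1)/2) = (28 - 8)/36 = 0.555556.
Step 4: Exact two-sided p-value (enumerate n! = 362880 permutations of y under H0): p = 0.044615.
Step 5: alpha = 0.05. reject H0.

tau_b = 0.5556 (C=28, D=8), p = 0.044615, reject H0.


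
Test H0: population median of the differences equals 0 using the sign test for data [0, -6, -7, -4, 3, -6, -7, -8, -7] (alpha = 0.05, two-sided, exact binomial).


Step 1: Discard zero differences. Original n = 9; n_eff = number of nonzero differences = 8.
Nonzero differences (with sign): -6, -7, -4, +3, -6, -7, -8, -7
Step 2: Count signs: positive = 1, negative = 7.
Step 3: Under H0: P(positive) = 0.5, so the number of positives S ~ Bin(8, 0.5).
Step 4: Two-sided exact p-value = sum of Bin(8,0.5) probabilities at or below the observed probability = 0.070312.
Step 5: alpha = 0.05. fail to reject H0.

n_eff = 8, pos = 1, neg = 7, p = 0.070312, fail to reject H0.


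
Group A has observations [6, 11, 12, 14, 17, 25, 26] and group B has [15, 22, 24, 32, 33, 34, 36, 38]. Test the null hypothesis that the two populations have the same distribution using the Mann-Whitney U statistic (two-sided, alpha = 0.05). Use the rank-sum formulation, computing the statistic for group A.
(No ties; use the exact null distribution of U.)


Step 1: Combine and sort all 15 observations; assign midranks.
sorted (value, group): (6,X), (11,X), (12,X), (14,X), (15,Y), (17,X), (22,Y), (24,Y), (25,X), (26,X), (32,Y), (33,Y), (34,Y), (36,Y), (38,Y)
ranks: 6->1, 11->2, 12->3, 14->4, 15->5, 17->6, 22->7, 24->8, 25->9, 26->10, 32->11, 33->12, 34->13, 36->14, 38->15
Step 2: Rank sum for X: R1 = 1 + 2 + 3 + 4 + 6 + 9 + 10 = 35.
Step 3: U_X = R1 - n1(n1+1)/2 = 35 - 7*8/2 = 35 - 28 = 7.
       U_Y = n1*n2 - U_X = 56 - 7 = 49.
Step 4: No ties, so the exact null distribution of U (based on enumerating the C(15,7) = 6435 equally likely rank assignments) gives the two-sided p-value.
Step 5: p-value = 0.013986; compare to alpha = 0.05. reject H0.

U_X = 7, p = 0.013986, reject H0 at alpha = 0.05.


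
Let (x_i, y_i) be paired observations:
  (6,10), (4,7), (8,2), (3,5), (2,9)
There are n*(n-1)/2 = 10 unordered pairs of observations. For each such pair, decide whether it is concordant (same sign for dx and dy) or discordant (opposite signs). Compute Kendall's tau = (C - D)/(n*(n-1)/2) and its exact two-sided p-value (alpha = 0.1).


Step 1: Enumerate the 10 unordered pairs (i,j) with i<j and classify each by sign(x_j-x_i) * sign(y_j-y_i).
  (1,2):dx=-2,dy=-3->C; (1,3):dx=+2,dy=-8->D; (1,4):dx=-3,dy=-5->C; (1,5):dx=-4,dy=-1->C
  (2,3):dx=+4,dy=-5->D; (2,4):dx=-1,dy=-2->C; (2,5):dx=-2,dy=+2->D; (3,4):dx=-5,dy=+3->D
  (3,5):dx=-6,dy=+7->D; (4,5):dx=-1,dy=+4->D
Step 2: C = 4, D = 6, total pairs = 10.
Step 3: tau = (C - D)/(n(n-1)/2) = (4 - 6)/10 = -0.200000.
Step 4: Exact two-sided p-value (enumerate n! = 120 permutations of y under H0): p = 0.816667.
Step 5: alpha = 0.1. fail to reject H0.

tau_b = -0.2000 (C=4, D=6), p = 0.816667, fail to reject H0.


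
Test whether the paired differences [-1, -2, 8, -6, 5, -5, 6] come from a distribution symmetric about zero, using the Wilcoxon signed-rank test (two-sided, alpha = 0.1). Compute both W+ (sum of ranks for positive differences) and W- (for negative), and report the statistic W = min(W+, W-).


Step 1: Drop any zero differences (none here) and take |d_i|.
|d| = [1, 2, 8, 6, 5, 5, 6]
Step 2: Midrank |d_i| (ties get averaged ranks).
ranks: |1|->1, |2|->2, |8|->7, |6|->5.5, |5|->3.5, |5|->3.5, |6|->5.5
Step 3: Attach original signs; sum ranks with positive sign and with negative sign.
W+ = 7 + 3.5 + 5.5 = 16
W- = 1 + 2 + 5.5 + 3.5 = 12
(Check: W+ + W- = 28 should equal n(n+1)/2 = 28.)
Step 4: Test statistic W = min(W+, W-) = 12.
Step 5: Ties in |d|, so use the tie-corrected normal approximation.
        E[W] = n(n+1)/4 = 7*8/4 = 14.
        Tie groups: |d|=5 (t=2), |d|=6 (t=2); sum(t^3 - t) = 12.
        Var[W] = n(n+1)(2n+1)/24 - sum(t^3-t)/48 = 840/24 - 12/48 = 34.75.
        z = (W - E[W]) / sqrt(Var[W]) = (12 - 14) / 5.8949 = -0.3393.
        Two-sided p = 2*Phi(z) = 0.734402.
Step 6: alpha = 0.1. fail to reject H0.

W+ = 16, W- = 12, W = min = 12, p = 0.734402, fail to reject H0.


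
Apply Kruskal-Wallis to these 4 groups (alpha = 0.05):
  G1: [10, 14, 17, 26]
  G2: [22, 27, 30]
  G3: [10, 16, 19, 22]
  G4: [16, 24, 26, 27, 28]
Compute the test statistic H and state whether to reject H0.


Step 1: Combine all N = 16 observations and assign midranks.
sorted (value, group, rank): (10,G1,1.5), (10,G3,1.5), (14,G1,3), (16,G3,4.5), (16,G4,4.5), (17,G1,6), (19,G3,7), (22,G2,8.5), (22,G3,8.5), (24,G4,10), (26,G1,11.5), (26,G4,11.5), (27,G2,13.5), (27,G4,13.5), (28,G4,15), (30,G2,16)
Step 2: Sum ranks within each group.
R_1 = 22 (n_1 = 4)
R_2 = 38 (n_2 = 3)
R_3 = 21.5 (n_3 = 4)
R_4 = 54.5 (n_4 = 5)
Step 3: H = 12/(N(N+1)) * sum(R_i^2/n_i) - 3(N+1)
     = 12/(16*17) * (22^2/4 + 38^2/3 + 21.5^2/4 + 54.5^2/5) - 3*17
     = 0.044118 * 1311.95 - 51
     = 6.879963.
Step 4: Ties present; correction factor C = 1 - 30/(16^3 - 16) = 0.992647. Corrected H = 6.879963 / 0.992647 = 6.930926.
Step 5: Under H0, H ~ chi^2(3); p-value = 0.074132.
Step 6: alpha = 0.05. fail to reject H0.

H = 6.9309, df = 3, p = 0.074132, fail to reject H0.


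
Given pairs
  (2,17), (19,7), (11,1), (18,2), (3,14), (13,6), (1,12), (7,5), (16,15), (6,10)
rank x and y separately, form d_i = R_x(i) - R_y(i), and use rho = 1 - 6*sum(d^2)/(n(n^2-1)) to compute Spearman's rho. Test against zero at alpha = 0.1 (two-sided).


Step 1: Rank x and y separately (midranks; no ties here).
rank(x): 2->2, 19->10, 11->6, 18->9, 3->3, 13->7, 1->1, 7->5, 16->8, 6->4
rank(y): 17->10, 7->5, 1->1, 2->2, 14->8, 6->4, 12->7, 5->3, 15->9, 10->6
Step 2: d_i = R_x(i) - R_y(i); compute d_i^2.
  (2-10)^2=64, (10-5)^2=25, (6-1)^2=25, (9-2)^2=49, (3-8)^2=25, (7-4)^2=9, (1-7)^2=36, (5-3)^2=4, (8-9)^2=1, (4-6)^2=4
sum(d^2) = 242.
Step 3: rho = 1 - 6*242 / (10*(10^2 - 1)) = 1 - 1452/990 = -0.466667.
Step 4: Under H0, t = rho * sqrt((n-2)/(1-rho^2)) = -1.4924 ~ t(8).
Step 5: Two-sided p-value from the t-distribution with 8 df = 0.173939.
Step 6: alpha = 0.1. fail to reject H0.

rho = -0.4667, p = 0.173939, fail to reject H0 at alpha = 0.1.


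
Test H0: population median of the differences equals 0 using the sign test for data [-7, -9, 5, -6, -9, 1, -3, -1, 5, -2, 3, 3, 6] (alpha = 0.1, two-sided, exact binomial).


Step 1: Discard zero differences. Original n = 13; n_eff = number of nonzero differences = 13.
Nonzero differences (with sign): -7, -9, +5, -6, -9, +1, -3, -1, +5, -2, +3, +3, +6
Step 2: Count signs: positive = 6, negative = 7.
Step 3: Under H0: P(positive) = 0.5, so the number of positives S ~ Bin(13, 0.5).
Step 4: Two-sided exact p-value = sum of Bin(13,0.5) probabilities at or below the observed probability = 1.000000.
Step 5: alpha = 0.1. fail to reject H0.

n_eff = 13, pos = 6, neg = 7, p = 1.000000, fail to reject H0.


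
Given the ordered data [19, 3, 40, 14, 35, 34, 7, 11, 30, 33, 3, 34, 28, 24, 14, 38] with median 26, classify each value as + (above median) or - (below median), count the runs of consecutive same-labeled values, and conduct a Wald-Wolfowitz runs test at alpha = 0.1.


Step 1: Compute median = 26; label A = above, B = below.
Labels in order: BBABAABBAABAABBA  (n_A = 8, n_B = 8)
Step 2: Count runs R = 10.
Step 3: Under H0 (random ordering), E[R] = 2*n_A*n_B/(n_A+n_B) + 1 = 2*8*8/16 + 1 = 9.0000.
        Var[R] = 2*n_A*n_B*(2*n_A*n_B - n_A - n_B) / ((n_A+n_B)^2 * (n_A+n_B-1)) = 14336/3840 = 3.7333.
        SD[R] = 1.9322.
Step 4: Continuity-corrected z = (R - 0.5 - E[R]) / SD[R] = (10 - 0.5 - 9.0000) / 1.9322 = 0.2588.
Step 5: Two-sided p-value via normal approximation = 2*(1 - Phi(|z|)) = 0.795809.
Step 6: alpha = 0.1. fail to reject H0.

R = 10, z = 0.2588, p = 0.795809, fail to reject H0.


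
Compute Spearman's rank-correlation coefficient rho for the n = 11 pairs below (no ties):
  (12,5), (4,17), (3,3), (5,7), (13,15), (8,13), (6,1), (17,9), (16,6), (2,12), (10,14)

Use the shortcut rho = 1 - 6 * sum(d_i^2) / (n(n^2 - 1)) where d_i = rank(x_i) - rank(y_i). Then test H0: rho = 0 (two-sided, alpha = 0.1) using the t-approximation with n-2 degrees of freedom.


Step 1: Rank x and y separately (midranks; no ties here).
rank(x): 12->8, 4->3, 3->2, 5->4, 13->9, 8->6, 6->5, 17->11, 16->10, 2->1, 10->7
rank(y): 5->3, 17->11, 3->2, 7->5, 15->10, 13->8, 1->1, 9->6, 6->4, 12->7, 14->9
Step 2: d_i = R_x(i) - R_y(i); compute d_i^2.
  (8-3)^2=25, (3-11)^2=64, (2-2)^2=0, (4-5)^2=1, (9-10)^2=1, (6-8)^2=4, (5-1)^2=16, (11-6)^2=25, (10-4)^2=36, (1-7)^2=36, (7-9)^2=4
sum(d^2) = 212.
Step 3: rho = 1 - 6*212 / (11*(11^2 - 1)) = 1 - 1272/1320 = 0.036364.
Step 4: Under H0, t = rho * sqrt((n-2)/(1-rho^2)) = 0.1092 ~ t(9).
Step 5: Two-sided p-value from the t-distribution with 9 df = 0.915468.
Step 6: alpha = 0.1. fail to reject H0.

rho = 0.0364, p = 0.915468, fail to reject H0 at alpha = 0.1.


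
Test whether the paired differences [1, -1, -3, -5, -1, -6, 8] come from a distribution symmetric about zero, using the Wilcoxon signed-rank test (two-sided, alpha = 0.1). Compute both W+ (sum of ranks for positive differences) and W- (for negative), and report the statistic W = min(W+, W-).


Step 1: Drop any zero differences (none here) and take |d_i|.
|d| = [1, 1, 3, 5, 1, 6, 8]
Step 2: Midrank |d_i| (ties get averaged ranks).
ranks: |1|->2, |1|->2, |3|->4, |5|->5, |1|->2, |6|->6, |8|->7
Step 3: Attach original signs; sum ranks with positive sign and with negative sign.
W+ = 2 + 7 = 9
W- = 2 + 4 + 5 + 2 + 6 = 19
(Check: W+ + W- = 28 should equal n(n+1)/2 = 28.)
Step 4: Test statistic W = min(W+, W-) = 9.
Step 5: Ties in |d|, so use the tie-corrected normal approximation.
        E[W] = n(n+1)/4 = 7*8/4 = 14.
        Tie groups: |d|=1 (t=3); sum(t^3 - t) = 24.
        Var[W] = n(n+1)(2n+1)/24 - sum(t^3-t)/48 = 840/24 - 24/48 = 34.5.
        z = (W - E[W]) / sqrt(Var[W]) = (9 - 14) / 5.8737 = -0.8513.
        Two-sided p = 2*Phi(z) = 0.394627.
Step 6: alpha = 0.1. fail to reject H0.

W+ = 9, W- = 19, W = min = 9, p = 0.394627, fail to reject H0.


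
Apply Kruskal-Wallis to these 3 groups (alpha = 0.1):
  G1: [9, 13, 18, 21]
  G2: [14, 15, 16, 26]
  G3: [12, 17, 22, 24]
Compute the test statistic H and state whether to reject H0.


Step 1: Combine all N = 12 observations and assign midranks.
sorted (value, group, rank): (9,G1,1), (12,G3,2), (13,G1,3), (14,G2,4), (15,G2,5), (16,G2,6), (17,G3,7), (18,G1,8), (21,G1,9), (22,G3,10), (24,G3,11), (26,G2,12)
Step 2: Sum ranks within each group.
R_1 = 21 (n_1 = 4)
R_2 = 27 (n_2 = 4)
R_3 = 30 (n_3 = 4)
Step 3: H = 12/(N(N+1)) * sum(R_i^2/n_i) - 3(N+1)
     = 12/(12*13) * (21^2/4 + 27^2/4 + 30^2/4) - 3*13
     = 0.076923 * 517.5 - 39
     = 0.807692.
Step 4: No ties, so H is used without correction.
Step 5: Under H0, H ~ chi^2(2); p-value = 0.667747.
Step 6: alpha = 0.1. fail to reject H0.

H = 0.8077, df = 2, p = 0.667747, fail to reject H0.


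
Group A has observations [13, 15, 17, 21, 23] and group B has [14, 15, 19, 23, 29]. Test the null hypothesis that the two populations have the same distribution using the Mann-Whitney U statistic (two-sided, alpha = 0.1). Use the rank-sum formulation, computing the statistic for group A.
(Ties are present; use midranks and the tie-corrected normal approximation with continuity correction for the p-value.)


Step 1: Combine and sort all 10 observations; assign midranks.
sorted (value, group): (13,X), (14,Y), (15,X), (15,Y), (17,X), (19,Y), (21,X), (23,X), (23,Y), (29,Y)
ranks: 13->1, 14->2, 15->3.5, 15->3.5, 17->5, 19->6, 21->7, 23->8.5, 23->8.5, 29->10
Step 2: Rank sum for X: R1 = 1 + 3.5 + 5 + 7 + 8.5 = 25.
Step 3: U_X = R1 - n1(n1+1)/2 = 25 - 5*6/2 = 25 - 15 = 10.
       U_Y = n1*n2 - U_X = 25 - 10 = 15.
Step 4: Ties are present, so use the tie-corrected normal approximation (with continuity correction) for the p-value.
Step 5: p-value = 0.674236; compare to alpha = 0.1. fail to reject H0.

U_X = 10, p = 0.674236, fail to reject H0 at alpha = 0.1.


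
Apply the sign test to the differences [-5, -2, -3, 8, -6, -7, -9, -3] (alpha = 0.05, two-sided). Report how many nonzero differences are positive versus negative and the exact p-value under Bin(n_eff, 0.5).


Step 1: Discard zero differences. Original n = 8; n_eff = number of nonzero differences = 8.
Nonzero differences (with sign): -5, -2, -3, +8, -6, -7, -9, -3
Step 2: Count signs: positive = 1, negative = 7.
Step 3: Under H0: P(positive) = 0.5, so the number of positives S ~ Bin(8, 0.5).
Step 4: Two-sided exact p-value = sum of Bin(8,0.5) probabilities at or below the observed probability = 0.070312.
Step 5: alpha = 0.05. fail to reject H0.

n_eff = 8, pos = 1, neg = 7, p = 0.070312, fail to reject H0.


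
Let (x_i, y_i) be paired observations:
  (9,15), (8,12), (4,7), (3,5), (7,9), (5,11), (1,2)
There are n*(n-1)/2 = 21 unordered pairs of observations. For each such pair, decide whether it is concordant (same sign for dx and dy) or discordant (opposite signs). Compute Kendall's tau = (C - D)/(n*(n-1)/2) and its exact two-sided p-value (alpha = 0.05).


Step 1: Enumerate the 21 unordered pairs (i,j) with i<j and classify each by sign(x_j-x_i) * sign(y_j-y_i).
  (1,2):dx=-1,dy=-3->C; (1,3):dx=-5,dy=-8->C; (1,4):dx=-6,dy=-10->C; (1,5):dx=-2,dy=-6->C
  (1,6):dx=-4,dy=-4->C; (1,7):dx=-8,dy=-13->C; (2,3):dx=-4,dy=-5->C; (2,4):dx=-5,dy=-7->C
  (2,5):dx=-1,dy=-3->C; (2,6):dx=-3,dy=-1->C; (2,7):dx=-7,dy=-10->C; (3,4):dx=-1,dy=-2->C
  (3,5):dx=+3,dy=+2->C; (3,6):dx=+1,dy=+4->C; (3,7):dx=-3,dy=-5->C; (4,5):dx=+4,dy=+4->C
  (4,6):dx=+2,dy=+6->C; (4,7):dx=-2,dy=-3->C; (5,6):dx=-2,dy=+2->D; (5,7):dx=-6,dy=-7->C
  (6,7):dx=-4,dy=-9->C
Step 2: C = 20, D = 1, total pairs = 21.
Step 3: tau = (C - D)/(n(n-1)/2) = (20 - 1)/21 = 0.904762.
Step 4: Exact two-sided p-value (enumerate n! = 5040 permutations of y under H0): p = 0.002778.
Step 5: alpha = 0.05. reject H0.

tau_b = 0.9048 (C=20, D=1), p = 0.002778, reject H0.


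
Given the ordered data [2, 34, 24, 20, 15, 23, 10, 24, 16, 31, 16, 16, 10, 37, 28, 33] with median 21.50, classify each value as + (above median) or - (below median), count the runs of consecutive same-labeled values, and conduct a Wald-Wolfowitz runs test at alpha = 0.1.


Step 1: Compute median = 21.50; label A = above, B = below.
Labels in order: BAABBABABABBBAAA  (n_A = 8, n_B = 8)
Step 2: Count runs R = 10.
Step 3: Under H0 (random ordering), E[R] = 2*n_A*n_B/(n_A+n_B) + 1 = 2*8*8/16 + 1 = 9.0000.
        Var[R] = 2*n_A*n_B*(2*n_A*n_B - n_A - n_B) / ((n_A+n_B)^2 * (n_A+n_B-1)) = 14336/3840 = 3.7333.
        SD[R] = 1.9322.
Step 4: Continuity-corrected z = (R - 0.5 - E[R]) / SD[R] = (10 - 0.5 - 9.0000) / 1.9322 = 0.2588.
Step 5: Two-sided p-value via normal approximation = 2*(1 - Phi(|z|)) = 0.795809.
Step 6: alpha = 0.1. fail to reject H0.

R = 10, z = 0.2588, p = 0.795809, fail to reject H0.


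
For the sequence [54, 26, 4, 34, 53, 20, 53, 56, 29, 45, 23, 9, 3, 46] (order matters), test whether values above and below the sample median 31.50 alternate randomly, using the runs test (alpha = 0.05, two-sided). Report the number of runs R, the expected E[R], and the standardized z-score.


Step 1: Compute median = 31.50; label A = above, B = below.
Labels in order: ABBAABAABABBBA  (n_A = 7, n_B = 7)
Step 2: Count runs R = 9.
Step 3: Under H0 (random ordering), E[R] = 2*n_A*n_B/(n_A+n_B) + 1 = 2*7*7/14 + 1 = 8.0000.
        Var[R] = 2*n_A*n_B*(2*n_A*n_B - n_A - n_B) / ((n_A+n_B)^2 * (n_A+n_B-1)) = 8232/2548 = 3.2308.
        SD[R] = 1.7974.
Step 4: Continuity-corrected z = (R - 0.5 - E[R]) / SD[R] = (9 - 0.5 - 8.0000) / 1.7974 = 0.2782.
Step 5: Two-sided p-value via normal approximation = 2*(1 - Phi(|z|)) = 0.780879.
Step 6: alpha = 0.05. fail to reject H0.

R = 9, z = 0.2782, p = 0.780879, fail to reject H0.


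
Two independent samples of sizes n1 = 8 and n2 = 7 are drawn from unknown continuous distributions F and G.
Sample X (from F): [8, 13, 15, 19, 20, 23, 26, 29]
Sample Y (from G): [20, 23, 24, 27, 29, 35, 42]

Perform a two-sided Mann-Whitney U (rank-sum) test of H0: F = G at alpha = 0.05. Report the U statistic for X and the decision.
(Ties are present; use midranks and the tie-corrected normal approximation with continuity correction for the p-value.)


Step 1: Combine and sort all 15 observations; assign midranks.
sorted (value, group): (8,X), (13,X), (15,X), (19,X), (20,X), (20,Y), (23,X), (23,Y), (24,Y), (26,X), (27,Y), (29,X), (29,Y), (35,Y), (42,Y)
ranks: 8->1, 13->2, 15->3, 19->4, 20->5.5, 20->5.5, 23->7.5, 23->7.5, 24->9, 26->10, 27->11, 29->12.5, 29->12.5, 35->14, 42->15
Step 2: Rank sum for X: R1 = 1 + 2 + 3 + 4 + 5.5 + 7.5 + 10 + 12.5 = 45.5.
Step 3: U_X = R1 - n1(n1+1)/2 = 45.5 - 8*9/2 = 45.5 - 36 = 9.5.
       U_Y = n1*n2 - U_X = 56 - 9.5 = 46.5.
Step 4: Ties are present, so use the tie-corrected normal approximation (with continuity correction) for the p-value.
Step 5: p-value = 0.036735; compare to alpha = 0.05. reject H0.

U_X = 9.5, p = 0.036735, reject H0 at alpha = 0.05.


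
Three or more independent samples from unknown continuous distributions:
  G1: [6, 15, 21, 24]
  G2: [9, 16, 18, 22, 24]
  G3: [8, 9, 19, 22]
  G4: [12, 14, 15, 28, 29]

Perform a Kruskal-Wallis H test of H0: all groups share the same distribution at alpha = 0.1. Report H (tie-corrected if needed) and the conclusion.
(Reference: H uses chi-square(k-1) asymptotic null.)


Step 1: Combine all N = 18 observations and assign midranks.
sorted (value, group, rank): (6,G1,1), (8,G3,2), (9,G2,3.5), (9,G3,3.5), (12,G4,5), (14,G4,6), (15,G1,7.5), (15,G4,7.5), (16,G2,9), (18,G2,10), (19,G3,11), (21,G1,12), (22,G2,13.5), (22,G3,13.5), (24,G1,15.5), (24,G2,15.5), (28,G4,17), (29,G4,18)
Step 2: Sum ranks within each group.
R_1 = 36 (n_1 = 4)
R_2 = 51.5 (n_2 = 5)
R_3 = 30 (n_3 = 4)
R_4 = 53.5 (n_4 = 5)
Step 3: H = 12/(N(N+1)) * sum(R_i^2/n_i) - 3(N+1)
     = 12/(18*19) * (36^2/4 + 51.5^2/5 + 30^2/4 + 53.5^2/5) - 3*19
     = 0.035088 * 1651.9 - 57
     = 0.961404.
Step 4: Ties present; correction factor C = 1 - 24/(18^3 - 18) = 0.995872. Corrected H = 0.961404 / 0.995872 = 0.965389.
Step 5: Under H0, H ~ chi^2(3); p-value = 0.809626.
Step 6: alpha = 0.1. fail to reject H0.

H = 0.9654, df = 3, p = 0.809626, fail to reject H0.


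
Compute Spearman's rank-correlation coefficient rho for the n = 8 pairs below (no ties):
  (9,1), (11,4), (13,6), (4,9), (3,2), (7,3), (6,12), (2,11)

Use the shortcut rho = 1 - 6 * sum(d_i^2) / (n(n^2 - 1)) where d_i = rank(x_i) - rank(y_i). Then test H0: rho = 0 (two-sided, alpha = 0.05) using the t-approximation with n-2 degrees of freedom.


Step 1: Rank x and y separately (midranks; no ties here).
rank(x): 9->6, 11->7, 13->8, 4->3, 3->2, 7->5, 6->4, 2->1
rank(y): 1->1, 4->4, 6->5, 9->6, 2->2, 3->3, 12->8, 11->7
Step 2: d_i = R_x(i) - R_y(i); compute d_i^2.
  (6-1)^2=25, (7-4)^2=9, (8-5)^2=9, (3-6)^2=9, (2-2)^2=0, (5-3)^2=4, (4-8)^2=16, (1-7)^2=36
sum(d^2) = 108.
Step 3: rho = 1 - 6*108 / (8*(8^2 - 1)) = 1 - 648/504 = -0.285714.
Step 4: Under H0, t = rho * sqrt((n-2)/(1-rho^2)) = -0.7303 ~ t(6).
Step 5: Two-sided p-value from the t-distribution with 6 df = 0.492726.
Step 6: alpha = 0.05. fail to reject H0.

rho = -0.2857, p = 0.492726, fail to reject H0 at alpha = 0.05.


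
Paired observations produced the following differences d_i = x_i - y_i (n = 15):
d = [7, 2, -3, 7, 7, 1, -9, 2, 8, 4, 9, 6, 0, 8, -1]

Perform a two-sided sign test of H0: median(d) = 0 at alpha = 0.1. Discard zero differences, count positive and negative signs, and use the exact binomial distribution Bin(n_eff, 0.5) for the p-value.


Step 1: Discard zero differences. Original n = 15; n_eff = number of nonzero differences = 14.
Nonzero differences (with sign): +7, +2, -3, +7, +7, +1, -9, +2, +8, +4, +9, +6, +8, -1
Step 2: Count signs: positive = 11, negative = 3.
Step 3: Under H0: P(positive) = 0.5, so the number of positives S ~ Bin(14, 0.5).
Step 4: Two-sided exact p-value = sum of Bin(14,0.5) probabilities at or below the observed probability = 0.057373.
Step 5: alpha = 0.1. reject H0.

n_eff = 14, pos = 11, neg = 3, p = 0.057373, reject H0.


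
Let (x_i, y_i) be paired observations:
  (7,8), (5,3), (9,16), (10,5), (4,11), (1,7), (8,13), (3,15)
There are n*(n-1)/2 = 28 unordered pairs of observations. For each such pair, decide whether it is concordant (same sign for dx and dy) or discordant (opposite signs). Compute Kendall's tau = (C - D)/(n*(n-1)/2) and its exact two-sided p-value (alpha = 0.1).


Step 1: Enumerate the 28 unordered pairs (i,j) with i<j and classify each by sign(x_j-x_i) * sign(y_j-y_i).
  (1,2):dx=-2,dy=-5->C; (1,3):dx=+2,dy=+8->C; (1,4):dx=+3,dy=-3->D; (1,5):dx=-3,dy=+3->D
  (1,6):dx=-6,dy=-1->C; (1,7):dx=+1,dy=+5->C; (1,8):dx=-4,dy=+7->D; (2,3):dx=+4,dy=+13->C
  (2,4):dx=+5,dy=+2->C; (2,5):dx=-1,dy=+8->D; (2,6):dx=-4,dy=+4->D; (2,7):dx=+3,dy=+10->C
  (2,8):dx=-2,dy=+12->D; (3,4):dx=+1,dy=-11->D; (3,5):dx=-5,dy=-5->C; (3,6):dx=-8,dy=-9->C
  (3,7):dx=-1,dy=-3->C; (3,8):dx=-6,dy=-1->C; (4,5):dx=-6,dy=+6->D; (4,6):dx=-9,dy=+2->D
  (4,7):dx=-2,dy=+8->D; (4,8):dx=-7,dy=+10->D; (5,6):dx=-3,dy=-4->C; (5,7):dx=+4,dy=+2->C
  (5,8):dx=-1,dy=+4->D; (6,7):dx=+7,dy=+6->C; (6,8):dx=+2,dy=+8->C; (7,8):dx=-5,dy=+2->D
Step 2: C = 15, D = 13, total pairs = 28.
Step 3: tau = (C - D)/(n(n-1)/2) = (15 - 13)/28 = 0.071429.
Step 4: Exact two-sided p-value (enumerate n! = 40320 permutations of y under H0): p = 0.904861.
Step 5: alpha = 0.1. fail to reject H0.

tau_b = 0.0714 (C=15, D=13), p = 0.904861, fail to reject H0.


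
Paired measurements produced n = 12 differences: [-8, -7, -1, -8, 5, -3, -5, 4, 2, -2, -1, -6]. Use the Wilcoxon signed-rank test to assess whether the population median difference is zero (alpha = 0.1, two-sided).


Step 1: Drop any zero differences (none here) and take |d_i|.
|d| = [8, 7, 1, 8, 5, 3, 5, 4, 2, 2, 1, 6]
Step 2: Midrank |d_i| (ties get averaged ranks).
ranks: |8|->11.5, |7|->10, |1|->1.5, |8|->11.5, |5|->7.5, |3|->5, |5|->7.5, |4|->6, |2|->3.5, |2|->3.5, |1|->1.5, |6|->9
Step 3: Attach original signs; sum ranks with positive sign and with negative sign.
W+ = 7.5 + 6 + 3.5 = 17
W- = 11.5 + 10 + 1.5 + 11.5 + 5 + 7.5 + 3.5 + 1.5 + 9 = 61
(Check: W+ + W- = 78 should equal n(n+1)/2 = 78.)
Step 4: Test statistic W = min(W+, W-) = 17.
Step 5: Ties in |d|, so use the tie-corrected normal approximation.
        E[W] = n(n+1)/4 = 12*13/4 = 39.
        Tie groups: |d|=1 (t=2), |d|=2 (t=2), |d|=5 (t=2), |d|=8 (t=2); sum(t^3 - t) = 24.
        Var[W] = n(n+1)(2n+1)/24 - sum(t^3-t)/48 = 3900/24 - 24/48 = 162.
        z = (W - E[W]) / sqrt(Var[W]) = (17 - 39) / 12.7279 = -1.7285.
        Two-sided p = 2*Phi(z) = 0.083902.
Step 6: alpha = 0.1. reject H0.

W+ = 17, W- = 61, W = min = 17, p = 0.083902, reject H0.


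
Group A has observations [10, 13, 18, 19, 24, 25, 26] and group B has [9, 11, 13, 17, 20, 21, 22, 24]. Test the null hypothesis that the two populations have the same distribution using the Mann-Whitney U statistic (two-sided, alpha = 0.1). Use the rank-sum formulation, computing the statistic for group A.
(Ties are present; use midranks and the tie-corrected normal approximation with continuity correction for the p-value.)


Step 1: Combine and sort all 15 observations; assign midranks.
sorted (value, group): (9,Y), (10,X), (11,Y), (13,X), (13,Y), (17,Y), (18,X), (19,X), (20,Y), (21,Y), (22,Y), (24,X), (24,Y), (25,X), (26,X)
ranks: 9->1, 10->2, 11->3, 13->4.5, 13->4.5, 17->6, 18->7, 19->8, 20->9, 21->10, 22->11, 24->12.5, 24->12.5, 25->14, 26->15
Step 2: Rank sum for X: R1 = 2 + 4.5 + 7 + 8 + 12.5 + 14 + 15 = 63.
Step 3: U_X = R1 - n1(n1+1)/2 = 63 - 7*8/2 = 63 - 28 = 35.
       U_Y = n1*n2 - U_X = 56 - 35 = 21.
Step 4: Ties are present, so use the tie-corrected normal approximation (with continuity correction) for the p-value.
Step 5: p-value = 0.451104; compare to alpha = 0.1. fail to reject H0.

U_X = 35, p = 0.451104, fail to reject H0 at alpha = 0.1.


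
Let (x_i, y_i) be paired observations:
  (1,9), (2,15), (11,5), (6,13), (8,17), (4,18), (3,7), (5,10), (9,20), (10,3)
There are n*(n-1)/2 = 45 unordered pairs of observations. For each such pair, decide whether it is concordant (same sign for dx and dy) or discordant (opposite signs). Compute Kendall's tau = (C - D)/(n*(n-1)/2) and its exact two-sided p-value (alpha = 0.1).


Step 1: Enumerate the 45 unordered pairs (i,j) with i<j and classify each by sign(x_j-x_i) * sign(y_j-y_i).
  (1,2):dx=+1,dy=+6->C; (1,3):dx=+10,dy=-4->D; (1,4):dx=+5,dy=+4->C; (1,5):dx=+7,dy=+8->C
  (1,6):dx=+3,dy=+9->C; (1,7):dx=+2,dy=-2->D; (1,8):dx=+4,dy=+1->C; (1,9):dx=+8,dy=+11->C
  (1,10):dx=+9,dy=-6->D; (2,3):dx=+9,dy=-10->D; (2,4):dx=+4,dy=-2->D; (2,5):dx=+6,dy=+2->C
  (2,6):dx=+2,dy=+3->C; (2,7):dx=+1,dy=-8->D; (2,8):dx=+3,dy=-5->D; (2,9):dx=+7,dy=+5->C
  (2,10):dx=+8,dy=-12->D; (3,4):dx=-5,dy=+8->D; (3,5):dx=-3,dy=+12->D; (3,6):dx=-7,dy=+13->D
  (3,7):dx=-8,dy=+2->D; (3,8):dx=-6,dy=+5->D; (3,9):dx=-2,dy=+15->D; (3,10):dx=-1,dy=-2->C
  (4,5):dx=+2,dy=+4->C; (4,6):dx=-2,dy=+5->D; (4,7):dx=-3,dy=-6->C; (4,8):dx=-1,dy=-3->C
  (4,9):dx=+3,dy=+7->C; (4,10):dx=+4,dy=-10->D; (5,6):dx=-4,dy=+1->D; (5,7):dx=-5,dy=-10->C
  (5,8):dx=-3,dy=-7->C; (5,9):dx=+1,dy=+3->C; (5,10):dx=+2,dy=-14->D; (6,7):dx=-1,dy=-11->C
  (6,8):dx=+1,dy=-8->D; (6,9):dx=+5,dy=+2->C; (6,10):dx=+6,dy=-15->D; (7,8):dx=+2,dy=+3->C
  (7,9):dx=+6,dy=+13->C; (7,10):dx=+7,dy=-4->D; (8,9):dx=+4,dy=+10->C; (8,10):dx=+5,dy=-7->D
  (9,10):dx=+1,dy=-17->D
Step 2: C = 22, D = 23, total pairs = 45.
Step 3: tau = (C - D)/(n(n-1)/2) = (22 - 23)/45 = -0.022222.
Step 4: Exact two-sided p-value (enumerate n! = 3628800 permutations of y under H0): p = 1.000000.
Step 5: alpha = 0.1. fail to reject H0.

tau_b = -0.0222 (C=22, D=23), p = 1.000000, fail to reject H0.


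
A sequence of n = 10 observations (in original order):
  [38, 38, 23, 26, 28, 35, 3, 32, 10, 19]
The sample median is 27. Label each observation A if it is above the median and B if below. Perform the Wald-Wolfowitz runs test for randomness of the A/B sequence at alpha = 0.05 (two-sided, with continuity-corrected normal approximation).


Step 1: Compute median = 27; label A = above, B = below.
Labels in order: AABBAABABB  (n_A = 5, n_B = 5)
Step 2: Count runs R = 6.
Step 3: Under H0 (random ordering), E[R] = 2*n_A*n_B/(n_A+n_B) + 1 = 2*5*5/10 + 1 = 6.0000.
        Var[R] = 2*n_A*n_B*(2*n_A*n_B - n_A - n_B) / ((n_A+n_B)^2 * (n_A+n_B-1)) = 2000/900 = 2.2222.
        SD[R] = 1.4907.
Step 4: R = E[R], so z = 0 with no continuity correction.
Step 5: Two-sided p-value via normal approximation = 2*(1 - Phi(|z|)) = 1.000000.
Step 6: alpha = 0.05. fail to reject H0.

R = 6, z = 0.0000, p = 1.000000, fail to reject H0.


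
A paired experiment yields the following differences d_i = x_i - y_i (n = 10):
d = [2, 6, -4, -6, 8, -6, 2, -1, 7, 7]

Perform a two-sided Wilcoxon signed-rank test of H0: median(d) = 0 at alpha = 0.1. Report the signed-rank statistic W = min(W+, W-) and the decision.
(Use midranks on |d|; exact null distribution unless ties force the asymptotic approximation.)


Step 1: Drop any zero differences (none here) and take |d_i|.
|d| = [2, 6, 4, 6, 8, 6, 2, 1, 7, 7]
Step 2: Midrank |d_i| (ties get averaged ranks).
ranks: |2|->2.5, |6|->6, |4|->4, |6|->6, |8|->10, |6|->6, |2|->2.5, |1|->1, |7|->8.5, |7|->8.5
Step 3: Attach original signs; sum ranks with positive sign and with negative sign.
W+ = 2.5 + 6 + 10 + 2.5 + 8.5 + 8.5 = 38
W- = 4 + 6 + 6 + 1 = 17
(Check: W+ + W- = 55 should equal n(n+1)/2 = 55.)
Step 4: Test statistic W = min(W+, W-) = 17.
Step 5: Ties in |d|, so use the tie-corrected normal approximation.
        E[W] = n(n+1)/4 = 10*11/4 = 27.5.
        Tie groups: |d|=2 (t=2), |d|=6 (t=3), |d|=7 (t=2); sum(t^3 - t) = 36.
        Var[W] = n(n+1)(2n+1)/24 - sum(t^3-t)/48 = 2310/24 - 36/48 = 95.5.
        z = (W - E[W]) / sqrt(Var[W]) = (17 - 27.5) / 9.7724 = -1.0745.
        Two-sided p = 2*Phi(z) = 0.282619.
Step 6: alpha = 0.1. fail to reject H0.

W+ = 38, W- = 17, W = min = 17, p = 0.282619, fail to reject H0.


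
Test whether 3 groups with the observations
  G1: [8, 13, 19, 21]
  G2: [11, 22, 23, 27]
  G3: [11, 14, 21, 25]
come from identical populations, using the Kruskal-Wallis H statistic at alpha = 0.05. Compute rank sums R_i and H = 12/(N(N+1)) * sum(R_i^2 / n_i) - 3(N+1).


Step 1: Combine all N = 12 observations and assign midranks.
sorted (value, group, rank): (8,G1,1), (11,G2,2.5), (11,G3,2.5), (13,G1,4), (14,G3,5), (19,G1,6), (21,G1,7.5), (21,G3,7.5), (22,G2,9), (23,G2,10), (25,G3,11), (27,G2,12)
Step 2: Sum ranks within each group.
R_1 = 18.5 (n_1 = 4)
R_2 = 33.5 (n_2 = 4)
R_3 = 26 (n_3 = 4)
Step 3: H = 12/(N(N+1)) * sum(R_i^2/n_i) - 3(N+1)
     = 12/(12*13) * (18.5^2/4 + 33.5^2/4 + 26^2/4) - 3*13
     = 0.076923 * 535.125 - 39
     = 2.163462.
Step 4: Ties present; correction factor C = 1 - 12/(12^3 - 12) = 0.993007. Corrected H = 2.163462 / 0.993007 = 2.178697.
Step 5: Under H0, H ~ chi^2(2); p-value = 0.336436.
Step 6: alpha = 0.05. fail to reject H0.

H = 2.1787, df = 2, p = 0.336436, fail to reject H0.


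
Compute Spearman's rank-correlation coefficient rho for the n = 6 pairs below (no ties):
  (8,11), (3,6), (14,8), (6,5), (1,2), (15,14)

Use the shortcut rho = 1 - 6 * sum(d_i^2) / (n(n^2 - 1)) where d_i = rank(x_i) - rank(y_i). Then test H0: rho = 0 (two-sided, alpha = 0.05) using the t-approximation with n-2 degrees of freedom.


Step 1: Rank x and y separately (midranks; no ties here).
rank(x): 8->4, 3->2, 14->5, 6->3, 1->1, 15->6
rank(y): 11->5, 6->3, 8->4, 5->2, 2->1, 14->6
Step 2: d_i = R_x(i) - R_y(i); compute d_i^2.
  (4-5)^2=1, (2-3)^2=1, (5-4)^2=1, (3-2)^2=1, (1-1)^2=0, (6-6)^2=0
sum(d^2) = 4.
Step 3: rho = 1 - 6*4 / (6*(6^2 - 1)) = 1 - 24/210 = 0.885714.
Step 4: Under H0, t = rho * sqrt((n-2)/(1-rho^2)) = 3.8158 ~ t(4).
Step 5: Two-sided p-value from the t-distribution with 4 df = 0.018845.
Step 6: alpha = 0.05. reject H0.

rho = 0.8857, p = 0.018845, reject H0 at alpha = 0.05.


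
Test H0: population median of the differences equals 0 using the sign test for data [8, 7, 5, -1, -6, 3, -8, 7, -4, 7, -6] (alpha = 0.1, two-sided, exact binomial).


Step 1: Discard zero differences. Original n = 11; n_eff = number of nonzero differences = 11.
Nonzero differences (with sign): +8, +7, +5, -1, -6, +3, -8, +7, -4, +7, -6
Step 2: Count signs: positive = 6, negative = 5.
Step 3: Under H0: P(positive) = 0.5, so the number of positives S ~ Bin(11, 0.5).
Step 4: Two-sided exact p-value = sum of Bin(11,0.5) probabilities at or below the observed probability = 1.000000.
Step 5: alpha = 0.1. fail to reject H0.

n_eff = 11, pos = 6, neg = 5, p = 1.000000, fail to reject H0.


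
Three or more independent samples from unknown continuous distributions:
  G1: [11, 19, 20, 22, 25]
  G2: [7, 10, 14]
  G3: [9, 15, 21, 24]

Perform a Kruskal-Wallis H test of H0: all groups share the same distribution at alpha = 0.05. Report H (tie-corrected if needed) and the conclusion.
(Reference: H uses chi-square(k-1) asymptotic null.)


Step 1: Combine all N = 12 observations and assign midranks.
sorted (value, group, rank): (7,G2,1), (9,G3,2), (10,G2,3), (11,G1,4), (14,G2,5), (15,G3,6), (19,G1,7), (20,G1,8), (21,G3,9), (22,G1,10), (24,G3,11), (25,G1,12)
Step 2: Sum ranks within each group.
R_1 = 41 (n_1 = 5)
R_2 = 9 (n_2 = 3)
R_3 = 28 (n_3 = 4)
Step 3: H = 12/(N(N+1)) * sum(R_i^2/n_i) - 3(N+1)
     = 12/(12*13) * (41^2/5 + 9^2/3 + 28^2/4) - 3*13
     = 0.076923 * 559.2 - 39
     = 4.015385.
Step 4: No ties, so H is used without correction.
Step 5: Under H0, H ~ chi^2(2); p-value = 0.134298.
Step 6: alpha = 0.05. fail to reject H0.

H = 4.0154, df = 2, p = 0.134298, fail to reject H0.


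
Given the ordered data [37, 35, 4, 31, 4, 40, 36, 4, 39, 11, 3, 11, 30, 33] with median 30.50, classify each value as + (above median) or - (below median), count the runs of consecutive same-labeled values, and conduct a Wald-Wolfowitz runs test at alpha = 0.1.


Step 1: Compute median = 30.50; label A = above, B = below.
Labels in order: AABABAABABBBBA  (n_A = 7, n_B = 7)
Step 2: Count runs R = 9.
Step 3: Under H0 (random ordering), E[R] = 2*n_A*n_B/(n_A+n_B) + 1 = 2*7*7/14 + 1 = 8.0000.
        Var[R] = 2*n_A*n_B*(2*n_A*n_B - n_A - n_B) / ((n_A+n_B)^2 * (n_A+n_B-1)) = 8232/2548 = 3.2308.
        SD[R] = 1.7974.
Step 4: Continuity-corrected z = (R - 0.5 - E[R]) / SD[R] = (9 - 0.5 - 8.0000) / 1.7974 = 0.2782.
Step 5: Two-sided p-value via normal approximation = 2*(1 - Phi(|z|)) = 0.780879.
Step 6: alpha = 0.1. fail to reject H0.

R = 9, z = 0.2782, p = 0.780879, fail to reject H0.
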